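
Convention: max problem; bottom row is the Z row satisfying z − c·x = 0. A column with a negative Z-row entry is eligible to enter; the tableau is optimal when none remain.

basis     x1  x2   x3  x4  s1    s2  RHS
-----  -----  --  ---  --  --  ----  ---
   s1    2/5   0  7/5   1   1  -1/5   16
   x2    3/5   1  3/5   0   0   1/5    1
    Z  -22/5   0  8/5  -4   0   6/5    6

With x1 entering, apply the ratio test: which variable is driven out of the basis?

Column x1 entries and ratios — s1: 16/(2/5) = 40; x2: 1/(3/5) = 5/3.
Smallest ratio is 5/3 in the row of x2, so x2 leaves.

x2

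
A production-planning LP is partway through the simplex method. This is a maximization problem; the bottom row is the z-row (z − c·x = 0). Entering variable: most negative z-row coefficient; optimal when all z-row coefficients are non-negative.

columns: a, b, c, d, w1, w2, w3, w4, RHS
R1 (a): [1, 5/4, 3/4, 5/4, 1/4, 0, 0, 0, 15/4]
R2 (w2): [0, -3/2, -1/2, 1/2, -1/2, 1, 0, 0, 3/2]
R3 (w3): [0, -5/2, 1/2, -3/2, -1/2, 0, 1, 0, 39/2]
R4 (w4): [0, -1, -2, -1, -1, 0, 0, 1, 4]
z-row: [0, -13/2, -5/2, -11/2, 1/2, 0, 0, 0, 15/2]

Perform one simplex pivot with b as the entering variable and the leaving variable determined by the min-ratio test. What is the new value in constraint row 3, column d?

1

Ratio test on column b — row 1: (15/4)/(5/4) = 3; row 2: entry -3/2 ≤ 0; row 3: entry -5/2 ≤ 0; row 4: entry -1 ≤ 0. Minimum is 3 at row 1 (a leaves); pivot element 5/4.
Divide row 1 by 5/4; eliminate column b from the other rows.
Row 3 update in column d: -3/2 − (-5/2)·1 = 1.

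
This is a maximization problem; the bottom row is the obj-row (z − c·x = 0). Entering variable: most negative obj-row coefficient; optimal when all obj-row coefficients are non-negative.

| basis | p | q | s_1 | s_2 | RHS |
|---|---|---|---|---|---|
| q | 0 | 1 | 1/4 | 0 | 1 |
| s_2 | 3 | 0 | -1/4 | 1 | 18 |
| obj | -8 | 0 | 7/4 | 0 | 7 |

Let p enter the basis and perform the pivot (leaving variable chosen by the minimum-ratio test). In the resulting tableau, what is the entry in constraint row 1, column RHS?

1

Ratio test on column p — row 1: entry 0 ≤ 0; row 2: 18/3 = 6. Minimum is 6 at row 2 (s_2 leaves); pivot element 3.
Divide row 2 by 3; eliminate column p from the other rows.
Row 1 update in column RHS: 1 − 0·6 = 1.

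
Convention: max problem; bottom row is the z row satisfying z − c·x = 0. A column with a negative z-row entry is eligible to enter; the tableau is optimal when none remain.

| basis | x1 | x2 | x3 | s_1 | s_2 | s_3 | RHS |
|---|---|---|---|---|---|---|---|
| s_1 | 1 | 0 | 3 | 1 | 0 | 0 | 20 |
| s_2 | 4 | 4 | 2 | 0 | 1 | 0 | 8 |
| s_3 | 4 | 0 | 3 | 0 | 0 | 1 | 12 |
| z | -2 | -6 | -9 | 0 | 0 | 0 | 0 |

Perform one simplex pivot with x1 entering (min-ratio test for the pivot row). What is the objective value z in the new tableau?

4

Ratio test on column x1 — row 1: 20/1 = 20; row 2: 8/4 = 2; row 3: 12/4 = 3. Minimum is 2 at row 2 (s_2 leaves); pivot element 4.
Pivot on row 2; the z-row RHS becomes 0 − (-2)·2 = 4.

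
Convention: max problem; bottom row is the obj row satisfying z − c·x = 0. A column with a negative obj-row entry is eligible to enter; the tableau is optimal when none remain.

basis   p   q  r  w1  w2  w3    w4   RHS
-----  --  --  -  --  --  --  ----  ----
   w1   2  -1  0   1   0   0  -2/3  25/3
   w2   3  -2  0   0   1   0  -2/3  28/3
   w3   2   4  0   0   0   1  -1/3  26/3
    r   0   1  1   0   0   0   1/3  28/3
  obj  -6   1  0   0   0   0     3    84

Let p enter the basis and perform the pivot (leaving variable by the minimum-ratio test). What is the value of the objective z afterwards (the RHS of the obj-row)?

Ratio test on column p — row 1: (25/3)/2 = 25/6; row 2: (28/3)/3 = 28/9; row 3: (26/3)/2 = 13/3; row 4: entry 0 ≤ 0. Minimum is 28/9 at row 2 (w2 leaves); pivot element 3.
Pivot on row 2; the obj-row RHS becomes 84 − (-6)·(28/9) = 308/3.

308/3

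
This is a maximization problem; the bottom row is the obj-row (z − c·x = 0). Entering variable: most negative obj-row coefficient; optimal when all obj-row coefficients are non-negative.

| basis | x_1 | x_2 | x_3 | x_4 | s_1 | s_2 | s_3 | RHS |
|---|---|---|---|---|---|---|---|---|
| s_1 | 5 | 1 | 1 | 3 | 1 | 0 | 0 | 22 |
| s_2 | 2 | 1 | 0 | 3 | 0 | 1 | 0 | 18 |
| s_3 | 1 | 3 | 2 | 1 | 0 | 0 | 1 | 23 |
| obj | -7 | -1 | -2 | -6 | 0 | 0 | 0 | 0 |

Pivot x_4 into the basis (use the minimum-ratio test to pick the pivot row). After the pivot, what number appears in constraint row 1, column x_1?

Ratio test on column x_4 — row 1: 22/3 = 22/3; row 2: 18/3 = 6; row 3: 23/1 = 23. Minimum is 6 at row 2 (s_2 leaves); pivot element 3.
Divide row 2 by 3; eliminate column x_4 from the other rows.
Row 1 update in column x_1: 5 − 3·(2/3) = 3.

3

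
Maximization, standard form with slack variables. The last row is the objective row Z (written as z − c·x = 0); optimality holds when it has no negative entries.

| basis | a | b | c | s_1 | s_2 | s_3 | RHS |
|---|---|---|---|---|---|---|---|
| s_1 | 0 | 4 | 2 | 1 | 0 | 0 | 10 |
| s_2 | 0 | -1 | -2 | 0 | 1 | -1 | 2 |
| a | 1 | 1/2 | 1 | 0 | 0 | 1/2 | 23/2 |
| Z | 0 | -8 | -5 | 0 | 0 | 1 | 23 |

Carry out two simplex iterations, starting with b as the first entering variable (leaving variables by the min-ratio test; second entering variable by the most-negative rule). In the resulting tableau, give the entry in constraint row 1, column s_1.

1/2

Ratio test on column b — row 1: 10/4 = 5/2; row 2: entry -1 ≤ 0; row 3: (23/2)/(1/2) = 23. Minimum is 5/2 at row 1 (s_1 leaves); pivot element 4.
Divide row 1 by 4; eliminate column b from the other rows.
Second iteration: most negative Z-row entry is -1 in column c, so c enters.
Ratio test on column c — row 1: (5/2)/(1/2) = 5; row 2: entry -3/2 ≤ 0; row 3: (41/4)/(3/4) = 41/3. Minimum is 5 at row 1 (b leaves); pivot element 1/2.
Divide row 1 by 1/2; eliminate column c from the other rows.
After both pivots, the entry at constraint row 1, column s_1 is 1/2.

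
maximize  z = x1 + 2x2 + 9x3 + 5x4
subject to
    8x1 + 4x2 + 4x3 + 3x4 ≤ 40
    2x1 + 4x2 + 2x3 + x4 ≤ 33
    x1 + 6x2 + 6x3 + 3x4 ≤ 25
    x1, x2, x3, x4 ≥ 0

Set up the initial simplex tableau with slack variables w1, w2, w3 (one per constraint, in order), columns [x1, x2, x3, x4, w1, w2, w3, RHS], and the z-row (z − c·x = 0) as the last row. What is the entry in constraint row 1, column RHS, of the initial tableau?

The RHS of constraint 1 is b_1 = 40.

40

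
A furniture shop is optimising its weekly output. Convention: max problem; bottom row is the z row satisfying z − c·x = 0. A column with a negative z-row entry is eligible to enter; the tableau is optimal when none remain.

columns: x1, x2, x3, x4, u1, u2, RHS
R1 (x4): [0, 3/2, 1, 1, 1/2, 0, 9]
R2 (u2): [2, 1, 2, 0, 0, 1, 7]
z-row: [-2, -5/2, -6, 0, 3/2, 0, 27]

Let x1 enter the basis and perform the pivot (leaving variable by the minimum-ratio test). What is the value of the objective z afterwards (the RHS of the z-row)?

34

Ratio test on column x1 — row 1: entry 0 ≤ 0; row 2: 7/2 = 7/2. Minimum is 7/2 at row 2 (u2 leaves); pivot element 2.
Pivot on row 2; the z-row RHS becomes 27 − (-2)·(7/2) = 34.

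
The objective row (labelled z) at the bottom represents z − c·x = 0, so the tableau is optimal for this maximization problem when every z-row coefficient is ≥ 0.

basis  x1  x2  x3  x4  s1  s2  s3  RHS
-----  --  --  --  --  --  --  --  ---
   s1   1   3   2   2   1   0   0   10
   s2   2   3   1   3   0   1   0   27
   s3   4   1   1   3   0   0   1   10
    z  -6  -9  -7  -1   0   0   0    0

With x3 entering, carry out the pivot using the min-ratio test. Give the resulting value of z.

Ratio test on column x3 — row 1: 10/2 = 5; row 2: 27/1 = 27; row 3: 10/1 = 10. Minimum is 5 at row 1 (s1 leaves); pivot element 2.
Pivot on row 1; the z-row RHS becomes 0 − (-7)·5 = 35.

35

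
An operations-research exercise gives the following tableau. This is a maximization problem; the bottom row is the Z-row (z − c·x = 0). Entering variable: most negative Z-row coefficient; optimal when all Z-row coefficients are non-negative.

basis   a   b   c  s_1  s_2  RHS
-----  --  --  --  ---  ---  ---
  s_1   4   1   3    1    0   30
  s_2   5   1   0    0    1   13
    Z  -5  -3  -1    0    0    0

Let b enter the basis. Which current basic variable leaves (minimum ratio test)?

s_2

Column b entries and ratios — s_1: 30/1 = 30; s_2: 13/1 = 13.
Smallest ratio is 13 in the row of s_2, so s_2 leaves.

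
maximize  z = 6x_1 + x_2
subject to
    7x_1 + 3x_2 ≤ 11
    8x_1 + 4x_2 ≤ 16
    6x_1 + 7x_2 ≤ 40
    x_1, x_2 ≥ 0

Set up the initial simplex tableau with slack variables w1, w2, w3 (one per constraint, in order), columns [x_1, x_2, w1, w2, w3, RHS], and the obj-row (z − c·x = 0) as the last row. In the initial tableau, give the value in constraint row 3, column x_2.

7

Constraint 3 has coefficient 7 on x_2.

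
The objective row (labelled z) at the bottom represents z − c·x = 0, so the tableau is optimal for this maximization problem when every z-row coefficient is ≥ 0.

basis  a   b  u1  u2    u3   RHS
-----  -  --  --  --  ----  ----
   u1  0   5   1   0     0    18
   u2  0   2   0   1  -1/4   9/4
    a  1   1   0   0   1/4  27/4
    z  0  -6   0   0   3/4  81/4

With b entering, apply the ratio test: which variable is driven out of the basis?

Column b entries and ratios — u1: 18/5 = 18/5; u2: (9/4)/2 = 9/8; a: (27/4)/1 = 27/4.
Smallest ratio is 9/8 in the row of u2, so u2 leaves.

u2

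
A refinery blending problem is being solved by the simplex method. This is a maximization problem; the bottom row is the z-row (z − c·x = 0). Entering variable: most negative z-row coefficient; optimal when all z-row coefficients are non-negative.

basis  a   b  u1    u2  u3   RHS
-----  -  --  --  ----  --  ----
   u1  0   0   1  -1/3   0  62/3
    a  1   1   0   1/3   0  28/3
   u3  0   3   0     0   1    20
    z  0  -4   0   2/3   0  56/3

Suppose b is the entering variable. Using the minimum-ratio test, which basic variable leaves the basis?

u3

Column b entries and ratios — u1: 0 ≤ 0, skip; a: (28/3)/1 = 28/3; u3: 20/3 = 20/3.
Smallest ratio is 20/3 in the row of u3, so u3 leaves.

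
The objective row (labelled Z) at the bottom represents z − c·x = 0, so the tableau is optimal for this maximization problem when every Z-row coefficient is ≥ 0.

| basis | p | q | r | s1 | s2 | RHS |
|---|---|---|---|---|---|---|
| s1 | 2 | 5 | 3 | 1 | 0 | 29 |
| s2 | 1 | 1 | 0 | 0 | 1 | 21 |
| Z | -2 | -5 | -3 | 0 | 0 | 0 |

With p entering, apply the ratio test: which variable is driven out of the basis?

Column p entries and ratios — s1: 29/2 = 29/2; s2: 21/1 = 21.
Smallest ratio is 29/2 in the row of s1, so s1 leaves.

s1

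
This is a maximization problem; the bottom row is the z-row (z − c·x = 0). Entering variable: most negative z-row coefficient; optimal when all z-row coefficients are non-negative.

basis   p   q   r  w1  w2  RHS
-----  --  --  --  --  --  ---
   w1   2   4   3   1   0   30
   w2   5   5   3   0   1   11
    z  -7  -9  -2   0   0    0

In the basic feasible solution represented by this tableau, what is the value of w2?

11

w2 is basic (row 2); its value is the RHS of that row, 11.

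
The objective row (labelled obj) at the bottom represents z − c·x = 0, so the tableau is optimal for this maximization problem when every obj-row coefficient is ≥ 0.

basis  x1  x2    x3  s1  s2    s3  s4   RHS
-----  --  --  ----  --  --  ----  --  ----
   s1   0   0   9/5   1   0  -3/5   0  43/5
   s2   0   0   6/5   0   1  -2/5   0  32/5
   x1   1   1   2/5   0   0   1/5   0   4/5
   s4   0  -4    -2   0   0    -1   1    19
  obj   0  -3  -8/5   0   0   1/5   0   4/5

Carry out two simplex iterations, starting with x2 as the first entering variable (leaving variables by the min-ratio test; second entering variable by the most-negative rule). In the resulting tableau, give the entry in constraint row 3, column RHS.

2

Ratio test on column x2 — row 1: entry 0 ≤ 0; row 2: entry 0 ≤ 0; row 3: (4/5)/1 = 4/5; row 4: entry -4 ≤ 0. Minimum is 4/5 at row 3 (x1 leaves); pivot element 1.
Divide row 3 by 1; eliminate column x2 from the other rows.
Second iteration: most negative obj-row entry is -2/5 in column x3, so x3 enters.
Ratio test on column x3 — row 1: (43/5)/(9/5) = 43/9; row 2: (32/5)/(6/5) = 16/3; row 3: (4/5)/(2/5) = 2; row 4: entry -2/5 ≤ 0. Minimum is 2 at row 3 (x2 leaves); pivot element 2/5.
Divide row 3 by 2/5; eliminate column x3 from the other rows.
After both pivots, the entry at constraint row 3, column RHS is 2.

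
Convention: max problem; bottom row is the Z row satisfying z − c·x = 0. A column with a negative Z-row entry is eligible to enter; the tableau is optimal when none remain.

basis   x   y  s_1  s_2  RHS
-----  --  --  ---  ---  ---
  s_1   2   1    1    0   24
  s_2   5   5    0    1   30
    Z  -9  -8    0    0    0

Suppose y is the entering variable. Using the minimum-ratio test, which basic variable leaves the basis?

s_2

Column y entries and ratios — s_1: 24/1 = 24; s_2: 30/5 = 6.
Smallest ratio is 6 in the row of s_2, so s_2 leaves.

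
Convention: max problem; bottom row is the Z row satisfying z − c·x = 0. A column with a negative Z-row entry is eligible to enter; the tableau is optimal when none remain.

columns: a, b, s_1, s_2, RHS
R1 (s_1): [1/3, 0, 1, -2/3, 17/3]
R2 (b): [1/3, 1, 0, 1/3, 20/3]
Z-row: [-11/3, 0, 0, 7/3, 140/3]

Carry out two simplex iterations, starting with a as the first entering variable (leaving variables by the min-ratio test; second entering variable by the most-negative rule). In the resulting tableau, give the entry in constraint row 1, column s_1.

Ratio test on column a — row 1: (17/3)/(1/3) = 17; row 2: (20/3)/(1/3) = 20. Minimum is 17 at row 1 (s_1 leaves); pivot element 1/3.
Divide row 1 by 1/3; eliminate column a from the other rows.
Second iteration: most negative Z-row entry is -5 in column s_2, so s_2 enters.
Ratio test on column s_2 — row 1: entry -2 ≤ 0; row 2: 1/1 = 1. Minimum is 1 at row 2 (b leaves); pivot element 1.
Divide row 2 by 1; eliminate column s_2 from the other rows.
After both pivots, the entry at constraint row 1, column s_1 is 1.

1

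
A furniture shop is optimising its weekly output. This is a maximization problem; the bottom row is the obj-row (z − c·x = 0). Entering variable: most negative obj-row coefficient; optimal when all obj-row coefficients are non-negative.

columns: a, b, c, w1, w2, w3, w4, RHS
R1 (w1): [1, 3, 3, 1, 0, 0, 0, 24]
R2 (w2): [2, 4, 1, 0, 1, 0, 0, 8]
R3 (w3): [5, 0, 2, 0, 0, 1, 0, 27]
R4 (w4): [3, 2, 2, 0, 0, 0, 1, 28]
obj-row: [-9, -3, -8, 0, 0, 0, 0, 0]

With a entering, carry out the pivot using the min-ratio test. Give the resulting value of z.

Ratio test on column a — row 1: 24/1 = 24; row 2: 8/2 = 4; row 3: 27/5 = 27/5; row 4: 28/3 = 28/3. Minimum is 4 at row 2 (w2 leaves); pivot element 2.
Pivot on row 2; the obj-row RHS becomes 0 − (-9)·4 = 36.

36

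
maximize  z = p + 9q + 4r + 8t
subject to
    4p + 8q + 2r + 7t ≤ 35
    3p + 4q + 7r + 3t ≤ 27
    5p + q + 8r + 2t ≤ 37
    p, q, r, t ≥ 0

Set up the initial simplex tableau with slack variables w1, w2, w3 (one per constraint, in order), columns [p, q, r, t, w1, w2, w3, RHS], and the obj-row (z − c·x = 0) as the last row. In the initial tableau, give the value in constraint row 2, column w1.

0

Slack w1 belongs to constraint 1; its column is the unit vector e_1, so the entry in row 2 is 0.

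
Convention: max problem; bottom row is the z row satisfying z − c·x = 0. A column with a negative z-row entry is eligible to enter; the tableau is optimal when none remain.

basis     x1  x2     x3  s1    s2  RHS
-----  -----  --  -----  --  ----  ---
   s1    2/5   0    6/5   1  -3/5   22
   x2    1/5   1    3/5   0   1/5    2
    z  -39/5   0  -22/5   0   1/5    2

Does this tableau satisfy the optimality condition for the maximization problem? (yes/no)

no

The z-row has a negative entry -39/5 in column x1, so it is not optimal.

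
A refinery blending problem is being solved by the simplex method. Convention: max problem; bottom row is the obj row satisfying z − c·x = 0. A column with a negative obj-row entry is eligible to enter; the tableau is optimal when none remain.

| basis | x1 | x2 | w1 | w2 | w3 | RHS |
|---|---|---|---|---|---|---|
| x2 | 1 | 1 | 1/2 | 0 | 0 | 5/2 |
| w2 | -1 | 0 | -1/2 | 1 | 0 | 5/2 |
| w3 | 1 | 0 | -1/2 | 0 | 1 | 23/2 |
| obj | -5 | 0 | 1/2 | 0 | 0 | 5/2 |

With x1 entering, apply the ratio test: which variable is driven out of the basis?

x2

Column x1 entries and ratios — x2: (5/2)/1 = 5/2; w2: -1 ≤ 0, skip; w3: (23/2)/1 = 23/2.
Smallest ratio is 5/2 in the row of x2, so x2 leaves.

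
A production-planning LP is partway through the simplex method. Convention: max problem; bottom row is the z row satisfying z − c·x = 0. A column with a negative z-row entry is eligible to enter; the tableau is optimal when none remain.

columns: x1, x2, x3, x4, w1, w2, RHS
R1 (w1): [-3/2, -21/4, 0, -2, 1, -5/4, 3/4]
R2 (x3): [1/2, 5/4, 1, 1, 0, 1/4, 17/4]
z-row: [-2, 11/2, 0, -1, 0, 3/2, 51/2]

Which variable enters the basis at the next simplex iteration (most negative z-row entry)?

Negative z-row entries: x1: -2, x4: -1.
The most negative is -2 in column x1, so x1 enters.

x1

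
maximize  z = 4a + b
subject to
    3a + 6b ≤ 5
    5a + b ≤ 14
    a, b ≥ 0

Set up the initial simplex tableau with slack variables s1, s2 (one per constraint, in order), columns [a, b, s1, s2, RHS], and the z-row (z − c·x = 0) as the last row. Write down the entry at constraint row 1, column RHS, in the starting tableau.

The RHS of constraint 1 is b_1 = 5.

5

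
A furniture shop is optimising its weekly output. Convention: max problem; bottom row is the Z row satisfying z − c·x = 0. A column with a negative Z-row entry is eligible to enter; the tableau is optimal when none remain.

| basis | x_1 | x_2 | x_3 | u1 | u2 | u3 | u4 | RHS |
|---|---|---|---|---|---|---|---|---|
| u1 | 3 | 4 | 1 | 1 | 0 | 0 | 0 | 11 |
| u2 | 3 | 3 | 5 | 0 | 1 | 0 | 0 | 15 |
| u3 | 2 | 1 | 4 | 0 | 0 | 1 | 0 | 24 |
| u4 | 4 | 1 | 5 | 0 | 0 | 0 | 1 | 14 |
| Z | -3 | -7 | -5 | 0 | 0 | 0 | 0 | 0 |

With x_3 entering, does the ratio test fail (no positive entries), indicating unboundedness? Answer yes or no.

no

Column x_3 has positive entries in row(s) 1, 2, 3, 4, so the ratio test bounds it — not unbounded.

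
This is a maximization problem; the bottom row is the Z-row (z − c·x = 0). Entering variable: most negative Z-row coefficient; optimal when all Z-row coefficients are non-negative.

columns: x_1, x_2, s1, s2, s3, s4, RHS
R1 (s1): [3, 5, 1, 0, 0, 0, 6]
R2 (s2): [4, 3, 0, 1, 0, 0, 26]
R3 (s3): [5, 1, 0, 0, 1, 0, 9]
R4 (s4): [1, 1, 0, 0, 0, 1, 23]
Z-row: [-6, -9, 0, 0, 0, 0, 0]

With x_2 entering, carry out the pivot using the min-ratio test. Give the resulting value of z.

Ratio test on column x_2 — row 1: 6/5 = 6/5; row 2: 26/3 = 26/3; row 3: 9/1 = 9; row 4: 23/1 = 23. Minimum is 6/5 at row 1 (s1 leaves); pivot element 5.
Pivot on row 1; the Z-row RHS becomes 0 − (-9)·(6/5) = 54/5.

54/5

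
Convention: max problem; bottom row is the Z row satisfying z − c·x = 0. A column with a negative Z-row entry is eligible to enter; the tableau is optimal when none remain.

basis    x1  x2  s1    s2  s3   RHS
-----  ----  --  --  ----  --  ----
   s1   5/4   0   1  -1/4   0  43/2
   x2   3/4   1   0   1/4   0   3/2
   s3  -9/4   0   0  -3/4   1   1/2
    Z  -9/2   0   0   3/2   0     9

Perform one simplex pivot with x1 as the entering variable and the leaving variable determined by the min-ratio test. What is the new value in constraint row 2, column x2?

4/3

Ratio test on column x1 — row 1: (43/2)/(5/4) = 86/5; row 2: (3/2)/(3/4) = 2; row 3: entry -9/4 ≤ 0. Minimum is 2 at row 2 (x2 leaves); pivot element 3/4.
Divide row 2 by 3/4; eliminate column x1 from the other rows.
In the new row 2, the x2 entry is the old entry divided by the pivot: 1/(3/4) = 4/3.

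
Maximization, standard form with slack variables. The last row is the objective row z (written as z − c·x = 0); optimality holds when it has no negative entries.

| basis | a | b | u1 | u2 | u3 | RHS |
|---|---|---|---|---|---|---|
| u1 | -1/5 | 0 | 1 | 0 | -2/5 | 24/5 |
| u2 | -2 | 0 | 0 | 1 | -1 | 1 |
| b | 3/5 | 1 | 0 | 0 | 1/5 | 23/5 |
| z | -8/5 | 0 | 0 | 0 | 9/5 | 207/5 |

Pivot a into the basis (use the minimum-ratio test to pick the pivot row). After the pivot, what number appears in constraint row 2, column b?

Ratio test on column a — row 1: entry -1/5 ≤ 0; row 2: entry -2 ≤ 0; row 3: (23/5)/(3/5) = 23/3. Minimum is 23/3 at row 3 (b leaves); pivot element 3/5.
Divide row 3 by 3/5; eliminate column a from the other rows.
Row 2 update in column b: 0 − (-2)·(5/3) = 10/3.

10/3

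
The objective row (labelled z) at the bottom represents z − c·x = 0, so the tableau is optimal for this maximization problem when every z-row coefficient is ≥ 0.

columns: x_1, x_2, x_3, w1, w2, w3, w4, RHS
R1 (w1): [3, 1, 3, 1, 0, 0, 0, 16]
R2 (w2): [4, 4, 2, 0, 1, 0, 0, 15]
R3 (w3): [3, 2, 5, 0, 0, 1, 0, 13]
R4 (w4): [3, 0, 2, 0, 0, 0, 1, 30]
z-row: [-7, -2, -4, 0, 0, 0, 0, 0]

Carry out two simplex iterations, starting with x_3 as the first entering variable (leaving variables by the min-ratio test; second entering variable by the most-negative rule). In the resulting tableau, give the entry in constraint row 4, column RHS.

Ratio test on column x_3 — row 1: 16/3 = 16/3; row 2: 15/2 = 15/2; row 3: 13/5 = 13/5; row 4: 30/2 = 15. Minimum is 13/5 at row 3 (w3 leaves); pivot element 5.
Divide row 3 by 5; eliminate column x_3 from the other rows.
Second iteration: most negative z-row entry is -23/5 in column x_1, so x_1 enters.
Ratio test on column x_1 — row 1: (41/5)/(6/5) = 41/6; row 2: (49/5)/(14/5) = 7/2; row 3: (13/5)/(3/5) = 13/3; row 4: (124/5)/(9/5) = 124/9. Minimum is 7/2 at row 2 (w2 leaves); pivot element 14/5.
Divide row 2 by 14/5; eliminate column x_1 from the other rows.
After both pivots, the entry at constraint row 4, column RHS is 37/2.

37/2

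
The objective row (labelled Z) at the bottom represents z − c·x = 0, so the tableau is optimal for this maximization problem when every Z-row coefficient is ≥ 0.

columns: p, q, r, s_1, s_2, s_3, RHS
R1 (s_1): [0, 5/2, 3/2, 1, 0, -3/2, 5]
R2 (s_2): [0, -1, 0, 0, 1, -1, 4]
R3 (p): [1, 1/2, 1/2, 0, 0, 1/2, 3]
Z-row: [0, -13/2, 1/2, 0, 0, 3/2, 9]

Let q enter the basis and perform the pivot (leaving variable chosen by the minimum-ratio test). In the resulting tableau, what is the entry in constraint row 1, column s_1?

2/5

Ratio test on column q — row 1: 5/(5/2) = 2; row 2: entry -1 ≤ 0; row 3: 3/(1/2) = 6. Minimum is 2 at row 1 (s_1 leaves); pivot element 5/2.
Divide row 1 by 5/2; eliminate column q from the other rows.
In the new row 1, the s_1 entry is the old entry divided by the pivot: 1/(5/2) = 2/5.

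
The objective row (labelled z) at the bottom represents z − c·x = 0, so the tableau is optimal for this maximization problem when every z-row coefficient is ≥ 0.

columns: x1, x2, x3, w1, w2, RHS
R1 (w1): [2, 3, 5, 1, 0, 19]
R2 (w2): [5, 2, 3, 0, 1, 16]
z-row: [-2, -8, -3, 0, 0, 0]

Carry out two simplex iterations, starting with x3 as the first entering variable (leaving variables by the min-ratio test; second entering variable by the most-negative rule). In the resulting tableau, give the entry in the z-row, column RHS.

Ratio test on column x3 — row 1: 19/5 = 19/5; row 2: 16/3 = 16/3. Minimum is 19/5 at row 1 (w1 leaves); pivot element 5.
Divide row 1 by 5; eliminate column x3 from the other rows.
Second iteration: most negative z-row entry is -31/5 in column x2, so x2 enters.
Ratio test on column x2 — row 1: (19/5)/(3/5) = 19/3; row 2: (23/5)/(1/5) = 23. Minimum is 19/3 at row 1 (x3 leaves); pivot element 3/5.
Divide row 1 by 3/5; eliminate column x2 from the other rows.
After both pivots, the entry at the z-row, column RHS is 152/3.

152/3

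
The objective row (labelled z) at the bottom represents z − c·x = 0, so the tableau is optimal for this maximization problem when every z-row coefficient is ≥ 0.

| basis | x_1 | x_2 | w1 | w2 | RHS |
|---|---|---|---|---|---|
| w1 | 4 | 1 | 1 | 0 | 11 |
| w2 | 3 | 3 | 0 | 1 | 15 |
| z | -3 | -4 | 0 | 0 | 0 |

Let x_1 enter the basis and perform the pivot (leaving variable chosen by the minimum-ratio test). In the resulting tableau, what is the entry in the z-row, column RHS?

33/4

Ratio test on column x_1 — row 1: 11/4 = 11/4; row 2: 15/3 = 5. Minimum is 11/4 at row 1 (w1 leaves); pivot element 4.
Divide row 1 by 4; eliminate column x_1 from the other rows.
z-row update in column RHS: 0 − (-3)·(11/4) = 33/4.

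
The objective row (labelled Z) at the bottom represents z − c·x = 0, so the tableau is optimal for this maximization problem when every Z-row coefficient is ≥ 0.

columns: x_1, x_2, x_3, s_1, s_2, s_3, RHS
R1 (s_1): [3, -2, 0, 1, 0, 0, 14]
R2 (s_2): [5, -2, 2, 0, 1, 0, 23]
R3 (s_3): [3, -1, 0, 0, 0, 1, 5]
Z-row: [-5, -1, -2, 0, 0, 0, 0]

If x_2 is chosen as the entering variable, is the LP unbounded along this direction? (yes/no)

yes

Every constraint-row entry in column x_2 is ≤ 0, so increasing x_2 is unbounded.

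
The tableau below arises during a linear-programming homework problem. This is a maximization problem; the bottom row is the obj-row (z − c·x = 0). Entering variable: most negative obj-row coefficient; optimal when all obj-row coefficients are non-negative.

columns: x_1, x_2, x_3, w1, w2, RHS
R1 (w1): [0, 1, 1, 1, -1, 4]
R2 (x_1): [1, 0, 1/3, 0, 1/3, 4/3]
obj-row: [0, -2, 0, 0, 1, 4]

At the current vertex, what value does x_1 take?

4/3

x_1 is basic (row 2); its value is the RHS of that row, 4/3.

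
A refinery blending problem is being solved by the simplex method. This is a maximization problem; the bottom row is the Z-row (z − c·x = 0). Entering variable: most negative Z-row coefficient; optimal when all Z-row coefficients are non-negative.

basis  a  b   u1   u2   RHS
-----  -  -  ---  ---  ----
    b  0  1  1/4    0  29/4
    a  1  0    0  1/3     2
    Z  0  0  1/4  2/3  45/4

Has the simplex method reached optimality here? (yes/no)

Every Z-row coefficient is ≥ 0, so the tableau is optimal.

yes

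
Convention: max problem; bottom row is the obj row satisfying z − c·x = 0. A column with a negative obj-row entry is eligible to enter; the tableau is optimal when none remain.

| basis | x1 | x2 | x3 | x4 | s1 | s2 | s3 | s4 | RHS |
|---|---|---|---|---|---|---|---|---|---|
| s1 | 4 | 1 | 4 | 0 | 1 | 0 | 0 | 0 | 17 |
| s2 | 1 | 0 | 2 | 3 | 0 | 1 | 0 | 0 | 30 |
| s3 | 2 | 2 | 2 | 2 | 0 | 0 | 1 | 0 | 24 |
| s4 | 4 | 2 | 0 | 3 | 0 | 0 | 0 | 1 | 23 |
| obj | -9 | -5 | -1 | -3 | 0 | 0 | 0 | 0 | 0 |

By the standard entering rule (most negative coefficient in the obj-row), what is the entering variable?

Negative obj-row entries: x1: -9, x2: -5, x3: -1, x4: -3.
The most negative is -9 in column x1, so x1 enters.

x1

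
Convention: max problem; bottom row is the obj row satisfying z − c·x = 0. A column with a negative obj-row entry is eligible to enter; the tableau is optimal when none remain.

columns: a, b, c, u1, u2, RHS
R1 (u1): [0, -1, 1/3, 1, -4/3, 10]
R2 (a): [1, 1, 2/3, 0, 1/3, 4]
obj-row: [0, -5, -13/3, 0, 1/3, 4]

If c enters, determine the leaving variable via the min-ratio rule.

Column c entries and ratios — u1: 10/(1/3) = 30; a: 4/(2/3) = 6.
Smallest ratio is 6 in the row of a, so a leaves.

a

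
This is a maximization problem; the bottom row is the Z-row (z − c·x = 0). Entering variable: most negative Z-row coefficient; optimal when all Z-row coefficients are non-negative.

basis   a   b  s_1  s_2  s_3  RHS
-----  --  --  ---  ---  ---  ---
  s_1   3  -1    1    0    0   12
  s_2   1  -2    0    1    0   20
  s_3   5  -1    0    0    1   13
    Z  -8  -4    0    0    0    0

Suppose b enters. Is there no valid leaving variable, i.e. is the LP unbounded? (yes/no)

yes

Every constraint-row entry in column b is ≤ 0, so increasing b is unbounded.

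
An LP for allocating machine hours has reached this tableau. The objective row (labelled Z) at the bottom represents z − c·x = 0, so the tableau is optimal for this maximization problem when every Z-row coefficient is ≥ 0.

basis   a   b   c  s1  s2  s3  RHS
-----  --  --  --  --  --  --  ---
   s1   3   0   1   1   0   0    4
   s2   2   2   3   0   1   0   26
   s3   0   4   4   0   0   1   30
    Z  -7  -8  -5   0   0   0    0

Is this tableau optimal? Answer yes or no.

The Z-row has a negative entry -8 in column b, so it is not optimal.

no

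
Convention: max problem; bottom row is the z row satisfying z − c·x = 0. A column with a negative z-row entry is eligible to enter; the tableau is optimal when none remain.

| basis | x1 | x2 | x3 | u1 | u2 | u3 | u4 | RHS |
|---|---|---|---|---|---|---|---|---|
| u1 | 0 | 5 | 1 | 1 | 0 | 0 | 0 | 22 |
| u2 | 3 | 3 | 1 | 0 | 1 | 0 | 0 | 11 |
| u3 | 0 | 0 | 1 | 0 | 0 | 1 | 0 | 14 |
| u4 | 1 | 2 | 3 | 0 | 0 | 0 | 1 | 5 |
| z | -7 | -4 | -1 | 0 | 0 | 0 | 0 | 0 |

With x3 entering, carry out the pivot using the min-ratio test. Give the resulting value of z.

5/3

Ratio test on column x3 — row 1: 22/1 = 22; row 2: 11/1 = 11; row 3: 14/1 = 14; row 4: 5/3 = 5/3. Minimum is 5/3 at row 4 (u4 leaves); pivot element 3.
Pivot on row 4; the z-row RHS becomes 0 − (-1)·(5/3) = 5/3.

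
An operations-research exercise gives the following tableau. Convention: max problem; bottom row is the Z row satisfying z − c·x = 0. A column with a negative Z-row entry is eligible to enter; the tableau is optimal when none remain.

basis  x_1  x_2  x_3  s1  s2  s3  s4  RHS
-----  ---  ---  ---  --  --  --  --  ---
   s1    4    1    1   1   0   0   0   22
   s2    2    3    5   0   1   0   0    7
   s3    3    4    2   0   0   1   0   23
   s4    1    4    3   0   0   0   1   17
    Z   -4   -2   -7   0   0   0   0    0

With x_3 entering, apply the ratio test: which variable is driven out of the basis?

Column x_3 entries and ratios — s1: 22/1 = 22; s2: 7/5 = 7/5; s3: 23/2 = 23/2; s4: 17/3 = 17/3.
Smallest ratio is 7/5 in the row of s2, so s2 leaves.

s2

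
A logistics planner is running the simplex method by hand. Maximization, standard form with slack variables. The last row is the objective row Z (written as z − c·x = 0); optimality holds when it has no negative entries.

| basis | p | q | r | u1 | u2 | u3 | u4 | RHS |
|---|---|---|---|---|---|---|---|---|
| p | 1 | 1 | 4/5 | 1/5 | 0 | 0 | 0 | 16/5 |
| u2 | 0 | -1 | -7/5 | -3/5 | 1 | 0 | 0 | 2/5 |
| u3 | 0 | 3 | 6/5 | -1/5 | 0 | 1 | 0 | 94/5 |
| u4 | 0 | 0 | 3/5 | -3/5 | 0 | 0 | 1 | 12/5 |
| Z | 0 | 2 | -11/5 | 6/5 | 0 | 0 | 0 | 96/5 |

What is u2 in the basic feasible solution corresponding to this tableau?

u2 is basic (row 2); its value is the RHS of that row, 2/5.

2/5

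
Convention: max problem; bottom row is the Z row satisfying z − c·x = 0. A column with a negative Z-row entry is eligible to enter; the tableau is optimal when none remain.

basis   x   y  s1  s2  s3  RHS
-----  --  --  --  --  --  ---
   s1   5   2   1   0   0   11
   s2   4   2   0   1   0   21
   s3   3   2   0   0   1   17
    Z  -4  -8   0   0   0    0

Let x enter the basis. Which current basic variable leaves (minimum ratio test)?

Column x entries and ratios — s1: 11/5 = 11/5; s2: 21/4 = 21/4; s3: 17/3 = 17/3.
Smallest ratio is 11/5 in the row of s1, so s1 leaves.

s1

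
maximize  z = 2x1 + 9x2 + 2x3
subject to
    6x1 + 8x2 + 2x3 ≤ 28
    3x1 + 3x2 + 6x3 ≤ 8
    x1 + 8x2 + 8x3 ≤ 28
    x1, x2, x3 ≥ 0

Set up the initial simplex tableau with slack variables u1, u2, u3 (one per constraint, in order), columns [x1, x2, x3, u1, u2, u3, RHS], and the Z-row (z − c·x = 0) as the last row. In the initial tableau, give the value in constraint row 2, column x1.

3

Constraint 2 has coefficient 3 on x1.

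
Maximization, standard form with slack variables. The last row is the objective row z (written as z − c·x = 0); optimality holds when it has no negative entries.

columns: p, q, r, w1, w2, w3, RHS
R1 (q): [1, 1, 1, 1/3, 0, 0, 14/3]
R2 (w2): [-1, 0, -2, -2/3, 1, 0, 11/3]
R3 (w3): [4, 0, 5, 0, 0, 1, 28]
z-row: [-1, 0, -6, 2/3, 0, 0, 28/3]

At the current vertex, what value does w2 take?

w2 is basic (row 2); its value is the RHS of that row, 11/3.

11/3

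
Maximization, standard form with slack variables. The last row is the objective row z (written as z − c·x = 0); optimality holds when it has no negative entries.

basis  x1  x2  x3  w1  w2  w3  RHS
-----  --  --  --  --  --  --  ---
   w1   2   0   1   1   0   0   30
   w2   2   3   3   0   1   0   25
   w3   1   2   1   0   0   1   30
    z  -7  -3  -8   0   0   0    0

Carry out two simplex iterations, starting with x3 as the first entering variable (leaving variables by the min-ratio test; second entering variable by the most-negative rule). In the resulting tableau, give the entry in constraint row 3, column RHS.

35/2

Ratio test on column x3 — row 1: 30/1 = 30; row 2: 25/3 = 25/3; row 3: 30/1 = 30. Minimum is 25/3 at row 2 (w2 leaves); pivot element 3.
Divide row 2 by 3; eliminate column x3 from the other rows.
Second iteration: most negative z-row entry is -5/3 in column x1, so x1 enters.
Ratio test on column x1 — row 1: (65/3)/(4/3) = 65/4; row 2: (25/3)/(2/3) = 25/2; row 3: (65/3)/(1/3) = 65. Minimum is 25/2 at row 2 (x3 leaves); pivot element 2/3.
Divide row 2 by 2/3; eliminate column x1 from the other rows.
After both pivots, the entry at constraint row 3, column RHS is 35/2.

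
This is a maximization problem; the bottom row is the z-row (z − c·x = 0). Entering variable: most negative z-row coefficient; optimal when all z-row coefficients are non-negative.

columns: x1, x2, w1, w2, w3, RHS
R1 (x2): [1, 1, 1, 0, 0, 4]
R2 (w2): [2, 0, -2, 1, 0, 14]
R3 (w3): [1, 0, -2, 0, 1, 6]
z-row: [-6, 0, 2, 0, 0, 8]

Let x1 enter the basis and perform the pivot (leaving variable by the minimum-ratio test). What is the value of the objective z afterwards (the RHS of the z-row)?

Ratio test on column x1 — row 1: 4/1 = 4; row 2: 14/2 = 7; row 3: 6/1 = 6. Minimum is 4 at row 1 (x2 leaves); pivot element 1.
Pivot on row 1; the z-row RHS becomes 8 − (-6)·4 = 32.

32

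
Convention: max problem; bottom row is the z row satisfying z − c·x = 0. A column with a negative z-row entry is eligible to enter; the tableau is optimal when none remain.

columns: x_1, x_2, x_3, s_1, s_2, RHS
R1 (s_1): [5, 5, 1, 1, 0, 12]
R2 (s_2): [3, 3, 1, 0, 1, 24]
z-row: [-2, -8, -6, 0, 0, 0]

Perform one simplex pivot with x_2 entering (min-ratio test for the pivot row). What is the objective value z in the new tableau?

Ratio test on column x_2 — row 1: 12/5 = 12/5; row 2: 24/3 = 8. Minimum is 12/5 at row 1 (s_1 leaves); pivot element 5.
Pivot on row 1; the z-row RHS becomes 0 − (-8)·(12/5) = 96/5.

96/5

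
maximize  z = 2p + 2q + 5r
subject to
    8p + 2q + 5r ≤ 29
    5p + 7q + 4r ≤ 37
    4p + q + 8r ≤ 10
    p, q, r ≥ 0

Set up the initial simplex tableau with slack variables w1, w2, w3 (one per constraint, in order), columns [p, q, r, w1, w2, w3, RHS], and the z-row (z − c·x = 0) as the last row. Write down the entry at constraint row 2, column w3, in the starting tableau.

0

Slack w3 belongs to constraint 3; its column is the unit vector e_3, so the entry in row 2 is 0.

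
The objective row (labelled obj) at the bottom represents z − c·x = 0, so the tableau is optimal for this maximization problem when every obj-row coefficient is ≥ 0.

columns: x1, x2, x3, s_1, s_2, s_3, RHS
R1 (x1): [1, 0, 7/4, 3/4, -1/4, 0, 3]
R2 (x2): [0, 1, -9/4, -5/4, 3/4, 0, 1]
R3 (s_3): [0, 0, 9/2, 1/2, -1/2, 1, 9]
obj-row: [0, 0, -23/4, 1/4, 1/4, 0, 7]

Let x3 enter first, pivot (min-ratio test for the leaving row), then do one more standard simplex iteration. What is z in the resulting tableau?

22

Ratio test on column x3 — row 1: 3/(7/4) = 12/7; row 2: entry -9/4 ≤ 0; row 3: 9/(9/2) = 2. Minimum is 12/7 at row 1 (x1 leaves); pivot element 7/4.
Pivot on row 1; the obj-row RHS becomes 7 − (-23/4)·(12/7) = 118/7.
Next entering variable (most negative obj-row entry -4/7): s_2.
Ratio test on column s_2 — row 1: entry -1/7 ≤ 0; row 2: (34/7)/(3/7) = 34/3; row 3: (9/7)/(1/7) = 9. Minimum is 9 at row 3 (s_3 leaves); pivot element 1/7.
After the second pivot the obj-row RHS is 118/7 − (-4/7)·9 = 22.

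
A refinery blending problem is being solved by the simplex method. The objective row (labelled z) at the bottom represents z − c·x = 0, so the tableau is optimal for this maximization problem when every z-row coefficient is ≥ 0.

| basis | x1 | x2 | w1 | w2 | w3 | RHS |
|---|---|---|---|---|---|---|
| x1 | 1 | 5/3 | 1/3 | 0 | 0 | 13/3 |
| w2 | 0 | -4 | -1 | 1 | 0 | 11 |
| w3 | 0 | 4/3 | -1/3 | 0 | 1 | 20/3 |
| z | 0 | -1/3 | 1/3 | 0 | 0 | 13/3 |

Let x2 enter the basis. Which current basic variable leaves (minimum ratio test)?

Column x2 entries and ratios — x1: (13/3)/(5/3) = 13/5; w2: -4 ≤ 0, skip; w3: (20/3)/(4/3) = 5.
Smallest ratio is 13/5 in the row of x1, so x1 leaves.

x1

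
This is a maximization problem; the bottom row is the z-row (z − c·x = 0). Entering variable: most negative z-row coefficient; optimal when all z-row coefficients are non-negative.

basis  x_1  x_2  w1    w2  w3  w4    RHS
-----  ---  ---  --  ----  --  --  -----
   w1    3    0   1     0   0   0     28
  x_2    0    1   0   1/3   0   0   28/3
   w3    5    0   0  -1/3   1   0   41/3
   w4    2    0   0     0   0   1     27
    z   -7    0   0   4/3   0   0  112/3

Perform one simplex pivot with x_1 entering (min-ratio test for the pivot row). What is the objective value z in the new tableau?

847/15

Ratio test on column x_1 — row 1: 28/3 = 28/3; row 2: entry 0 ≤ 0; row 3: (41/3)/5 = 41/15; row 4: 27/2 = 27/2. Minimum is 41/15 at row 3 (w3 leaves); pivot element 5.
Pivot on row 3; the z-row RHS becomes 112/3 − (-7)·(41/15) = 847/15.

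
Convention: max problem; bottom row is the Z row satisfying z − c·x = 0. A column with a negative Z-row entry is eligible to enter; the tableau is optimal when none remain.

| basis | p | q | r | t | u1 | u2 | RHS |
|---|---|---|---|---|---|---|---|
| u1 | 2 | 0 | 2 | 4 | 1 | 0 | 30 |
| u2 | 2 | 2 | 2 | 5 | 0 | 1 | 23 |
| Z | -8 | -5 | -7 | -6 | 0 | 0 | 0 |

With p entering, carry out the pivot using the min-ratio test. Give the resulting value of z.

92

Ratio test on column p — row 1: 30/2 = 15; row 2: 23/2 = 23/2. Minimum is 23/2 at row 2 (u2 leaves); pivot element 2.
Pivot on row 2; the Z-row RHS becomes 0 − (-8)·(23/2) = 92.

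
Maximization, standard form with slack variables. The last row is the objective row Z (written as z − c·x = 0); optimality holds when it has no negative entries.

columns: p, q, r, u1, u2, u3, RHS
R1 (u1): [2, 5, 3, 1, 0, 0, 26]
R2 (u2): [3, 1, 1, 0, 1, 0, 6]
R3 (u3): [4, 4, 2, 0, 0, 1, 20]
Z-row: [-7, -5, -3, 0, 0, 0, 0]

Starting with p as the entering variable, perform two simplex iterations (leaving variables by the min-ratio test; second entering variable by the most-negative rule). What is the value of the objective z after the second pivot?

26

Ratio test on column p — row 1: 26/2 = 13; row 2: 6/3 = 2; row 3: 20/4 = 5. Minimum is 2 at row 2 (u2 leaves); pivot element 3.
Pivot on row 2; the Z-row RHS becomes 0 − (-7)·2 = 14.
Next entering variable (most negative Z-row entry -8/3): q.
Ratio test on column q — row 1: 22/(13/3) = 66/13; row 2: 2/(1/3) = 6; row 3: 12/(8/3) = 9/2. Minimum is 9/2 at row 3 (u3 leaves); pivot element 8/3.
After the second pivot the Z-row RHS is 14 − (-8/3)·(9/2) = 26.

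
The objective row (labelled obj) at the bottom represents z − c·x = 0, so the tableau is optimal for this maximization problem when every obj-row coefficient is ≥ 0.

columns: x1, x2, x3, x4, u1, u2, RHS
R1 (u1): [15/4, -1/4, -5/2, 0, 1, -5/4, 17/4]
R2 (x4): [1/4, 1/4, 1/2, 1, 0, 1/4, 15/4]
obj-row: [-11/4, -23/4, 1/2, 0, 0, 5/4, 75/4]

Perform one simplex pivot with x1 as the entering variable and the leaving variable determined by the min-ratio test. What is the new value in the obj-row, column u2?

1/3

Ratio test on column x1 — row 1: (17/4)/(15/4) = 17/15; row 2: (15/4)/(1/4) = 15. Minimum is 17/15 at row 1 (u1 leaves); pivot element 15/4.
Divide row 1 by 15/4; eliminate column x1 from the other rows.
obj-row update in column u2: 5/4 − (-11/4)·(-1/3) = 1/3.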